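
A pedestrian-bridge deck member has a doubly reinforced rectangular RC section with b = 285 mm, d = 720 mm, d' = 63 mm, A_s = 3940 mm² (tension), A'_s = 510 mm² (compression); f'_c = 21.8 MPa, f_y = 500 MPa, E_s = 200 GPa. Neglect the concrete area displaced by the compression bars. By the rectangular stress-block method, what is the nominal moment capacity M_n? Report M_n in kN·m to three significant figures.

Assume both tension and compression steel yield.
Net tension couple steel: A_s − A'_s = 3430 mm².
a = (A_s − A'_s) f_y / (0.85 f'_c b) = 1715000/(0.85 × 21.8 × 285) = 324.75 mm.
c = a/β₁ = 324.75/0.85 = 382.06 mm; ε'_s = 0.003(c − d')/c = 0.0025 ≥ f_y/E_s = 0.0025, so compression steel does yield.
M_n = (A_s − A'_s) f_y (d − a/2) + A'_s f_y (d − d') = [1715000 × (720 − 162.375) + 255000 × (720 − 63)] × 10⁻⁶ = 956.33 + 167.54 = 1123.87 kN·m.

M_n ≈ 1120 kN·m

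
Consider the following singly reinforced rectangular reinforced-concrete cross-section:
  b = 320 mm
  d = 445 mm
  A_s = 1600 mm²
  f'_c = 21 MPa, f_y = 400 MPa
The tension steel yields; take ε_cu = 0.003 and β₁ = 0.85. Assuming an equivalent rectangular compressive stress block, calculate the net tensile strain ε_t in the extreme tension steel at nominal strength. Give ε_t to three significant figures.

a = A_s f_y/(0.85 f'_c b) = 112.04 mm.
β₁ = 0.85, so c = a/β₁ = 112.04/0.85 = 131.81 mm.
From the linear strain diagram with ε_cu = 0.003: ε_t = 0.003 (d − c)/c = 0.003 × (445 − 131.81)/131.81 = 0.00713.
Since ε_t ≥ 0.005, the section is tension-controlled.

ε_t ≈ 0.00713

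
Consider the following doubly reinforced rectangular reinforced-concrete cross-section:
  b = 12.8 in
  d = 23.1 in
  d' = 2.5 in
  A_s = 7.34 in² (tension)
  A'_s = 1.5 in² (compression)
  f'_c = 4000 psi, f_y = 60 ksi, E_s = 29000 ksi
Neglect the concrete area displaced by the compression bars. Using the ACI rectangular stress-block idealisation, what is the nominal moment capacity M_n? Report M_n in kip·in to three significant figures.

M_n ≈ 8540 kip·in

Assume both steels yield.
a = (A_s − A'_s) f_y/(0.85 f'_c b) = (7.34 − 1.5) × 60/(0.85 × 4 × 12.8) = 8.051 in.
c = a/β₁ = 8.051/0.85 = 9.472 in; ε'_s = 0.003(c − d')/c = 0.0022 ≥ ε_y = 0.0021, so the compression steel yields.
M_n = (A_s − A'_s) f_y (d − a/2) + A'_s f_y (d − d') = 350.4 × (23.1 − 4.0255) + 90 × (23.1 − 2.5) = 6683.7 + 1854.0 = 8537.7 kip·in.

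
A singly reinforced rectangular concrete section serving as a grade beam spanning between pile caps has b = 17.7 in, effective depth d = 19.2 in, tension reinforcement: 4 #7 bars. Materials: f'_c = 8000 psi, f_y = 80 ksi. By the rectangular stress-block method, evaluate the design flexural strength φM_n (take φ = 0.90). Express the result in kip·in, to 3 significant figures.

φM_n ≈ 3180 kip·in

A_s = 4 × 0.6 = 2.4 in².
T = A_s f_y = 2.4 × 80 = 192 kips.
a = T/(0.85 f'_c b) = 192/(0.85 × 8 × 17.7) = 1.595 in.
M_n = T(d − a/2) = 192 × (19.2 − 0.7975) = 3533.3 kip·in.
φM_n = 0.90 × 3533.3 = 3180.0 kip·in.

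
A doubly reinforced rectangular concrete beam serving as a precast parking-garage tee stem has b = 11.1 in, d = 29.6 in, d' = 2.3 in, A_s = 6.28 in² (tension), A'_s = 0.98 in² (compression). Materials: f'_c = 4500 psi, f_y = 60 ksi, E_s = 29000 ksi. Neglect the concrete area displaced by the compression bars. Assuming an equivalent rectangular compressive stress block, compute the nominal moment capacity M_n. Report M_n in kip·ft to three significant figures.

Assume both steels yield.
a = (A_s − A'_s) f_y/(0.85 f'_c b) = (6.28 − 0.98) × 60/(0.85 × 4.5 × 11.1) = 7.490 in.
c = a/β₁ = 7.490/0.825 = 9.079 in; ε'_s = 0.003(c − d')/c = 0.0022 ≥ ε_y = 0.0021, so the compression steel yields.
M_n = (A_s − A'_s) f_y (d − a/2) + A'_s f_y (d − d') = 318 × (29.6 − 3.745) + 58.8 × (29.6 − 2.3) = 8221.9 + 1605.2 = 9827.1 kip·in = 9827.1/12 = 818.93 kip·ft.

M_n ≈ 819 kip·ft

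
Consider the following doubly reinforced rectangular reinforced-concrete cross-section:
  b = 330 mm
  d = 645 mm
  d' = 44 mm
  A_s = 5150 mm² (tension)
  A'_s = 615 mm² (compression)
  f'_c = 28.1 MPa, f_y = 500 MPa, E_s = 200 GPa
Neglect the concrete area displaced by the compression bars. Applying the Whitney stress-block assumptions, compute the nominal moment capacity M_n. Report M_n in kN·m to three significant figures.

Assume both tension and compression steel yield.
Net tension couple steel: A_s − A'_s = 4535 mm².
a = (A_s − A'_s) f_y / (0.85 f'_c b) = 2267500/(0.85 × 28.1 × 330) = 287.68 mm.
c = a/β₁ = 287.68/0.849 = 338.85 mm; ε'_s = 0.003(c − d')/c = 0.0026 ≥ f_y/E_s = 0.0025, so compression steel does yield.
M_n = (A_s − A'_s) f_y (d − a/2) + A'_s f_y (d − d') = [2267500 × (645 − 143.84) + 307500 × (645 − 44)] × 10⁻⁶ = 1136.38 + 184.81 = 1321.19 kN·m.

M_n ≈ 1320 kN·m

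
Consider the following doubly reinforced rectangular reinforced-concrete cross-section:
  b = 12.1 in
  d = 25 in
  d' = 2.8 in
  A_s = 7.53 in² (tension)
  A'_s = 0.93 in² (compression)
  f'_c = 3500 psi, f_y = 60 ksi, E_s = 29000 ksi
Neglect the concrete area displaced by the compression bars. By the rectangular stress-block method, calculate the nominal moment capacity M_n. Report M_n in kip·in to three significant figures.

Assume both steels yield.
a = (A_s − A'_s) f_y/(0.85 f'_c b) = (7.53 − 0.93) × 60/(0.85 × 3.5 × 12.1) = 11.001 in.
c = a/β₁ = 11.001/0.85 = 12.942 in; ε'_s = 0.003(c − d')/c = 0.0024 ≥ ε_y = 0.0021, so the compression steel yields.
M_n = (A_s − A'_s) f_y (d − a/2) + A'_s f_y (d − d') = 396 × (25 − 5.5005) + 55.8 × (25 − 2.8) = 7721.8 + 1238.8 = 8960.6 kip·in.

M_n ≈ 8960 kip·in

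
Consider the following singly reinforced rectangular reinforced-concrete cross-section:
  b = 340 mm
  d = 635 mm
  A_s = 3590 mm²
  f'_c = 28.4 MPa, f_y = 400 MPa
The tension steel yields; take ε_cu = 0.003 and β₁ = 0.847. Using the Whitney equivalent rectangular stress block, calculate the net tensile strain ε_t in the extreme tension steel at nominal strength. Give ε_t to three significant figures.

a = A_s f_y/(0.85 f'_c b) = 174.96 mm.
β₁ = 0.847, so c = a/β₁ = 174.96/0.847 = 206.56 mm.
From the linear strain diagram with ε_cu = 0.003: ε_t = 0.003 (d − c)/c = 0.003 × (635 − 206.56)/206.56 = 0.00622.
Since ε_t ≥ 0.005, the section is tension-controlled.

ε_t ≈ 0.00622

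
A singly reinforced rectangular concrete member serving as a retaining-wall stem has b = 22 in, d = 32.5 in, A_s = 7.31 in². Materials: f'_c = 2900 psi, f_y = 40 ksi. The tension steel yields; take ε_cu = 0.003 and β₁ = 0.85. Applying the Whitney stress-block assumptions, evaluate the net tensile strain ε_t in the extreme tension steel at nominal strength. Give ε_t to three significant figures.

ε_t ≈ 0.0124

a = A_s f_y/(0.85 f'_c b) = 5.392 in.
β₁ = 0.85, so c = a/β₁ = 5.392/0.85 = 6.344 in.
From the linear strain diagram with ε_cu = 0.003: ε_t = 0.003 (d − c)/c = 0.003 × (32.5 − 6.344)/6.344 = 0.0124.
Since ε_t ≥ 0.005, the section is tension-controlled.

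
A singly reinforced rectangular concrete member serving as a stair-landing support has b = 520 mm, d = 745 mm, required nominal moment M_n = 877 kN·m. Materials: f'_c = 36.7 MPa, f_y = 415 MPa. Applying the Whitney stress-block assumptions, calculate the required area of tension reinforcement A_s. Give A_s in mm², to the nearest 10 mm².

A_s ≈ 2990 mm²

With M_n = 0.85 f'_c a b (d − a/2), solve the quadratic for a:
a = d − √(d² − 2M_n/(0.85 f'_c b)) = 745 − √(745² − 2 × 877×10⁶/(0.85 × 36.7 × 520)) = 76.50 mm.
A_s = 0.85 f'_c a b / f_y = 0.85 × 36.7 × 76.50 × 520 / 415 = 2990.2 mm².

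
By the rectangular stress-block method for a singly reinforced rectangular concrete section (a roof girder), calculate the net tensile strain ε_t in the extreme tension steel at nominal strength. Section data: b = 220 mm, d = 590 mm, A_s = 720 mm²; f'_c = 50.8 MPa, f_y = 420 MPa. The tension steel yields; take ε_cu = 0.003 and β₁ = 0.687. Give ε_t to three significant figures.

a = A_s f_y/(0.85 f'_c b) = 31.83 mm.
β₁ = 0.687, so c = a/β₁ = 31.83/0.687 = 46.33 mm.
From the linear strain diagram with ε_cu = 0.003: ε_t = 0.003 (d − c)/c = 0.003 × (590 − 46.33)/46.33 = 0.0352.
Since ε_t ≥ 0.005, the section is tension-controlled.

ε_t ≈ 0.0352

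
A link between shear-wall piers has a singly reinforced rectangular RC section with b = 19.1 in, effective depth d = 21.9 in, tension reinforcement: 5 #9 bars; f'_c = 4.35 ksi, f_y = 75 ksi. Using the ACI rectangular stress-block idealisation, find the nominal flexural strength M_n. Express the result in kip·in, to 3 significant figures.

M_n ≈ 7220 kip·in

A_s = 5 × 1 = 5 in².
T = A_s f_y = 5 × 75 = 375 kips.
a = T/(0.85 f'_c b) = 375/(0.85 × 4.35 × 19.1) = 5.310 in.
M_n = T(d − a/2) = 375 × (21.9 − 2.655) = 7216.9 kip·in.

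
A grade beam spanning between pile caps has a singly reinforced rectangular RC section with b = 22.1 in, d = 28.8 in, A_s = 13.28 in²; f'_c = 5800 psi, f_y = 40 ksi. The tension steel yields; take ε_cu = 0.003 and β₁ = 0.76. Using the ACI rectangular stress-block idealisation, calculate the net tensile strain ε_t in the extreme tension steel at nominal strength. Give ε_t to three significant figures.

ε_t ≈ 0.0105

a = A_s f_y/(0.85 f'_c b) = 4.875 in.
β₁ = 0.76, so c = a/β₁ = 4.875/0.76 = 6.414 in.
From the linear strain diagram with ε_cu = 0.003: ε_t = 0.003 (d − c)/c = 0.003 × (28.8 − 6.414)/6.414 = 0.0105.
Since ε_t ≥ 0.005, the section is tension-controlled.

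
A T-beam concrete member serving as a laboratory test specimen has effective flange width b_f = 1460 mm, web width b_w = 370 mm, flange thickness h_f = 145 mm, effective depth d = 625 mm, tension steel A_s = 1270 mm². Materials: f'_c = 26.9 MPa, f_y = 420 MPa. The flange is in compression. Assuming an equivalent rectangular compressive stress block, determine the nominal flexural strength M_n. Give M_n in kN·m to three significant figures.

M_n ≈ 329 kN·m

Tension: T = A_s f_y = 1270 × 420 = 533400 N.
Try a within the flange: a = T/(0.85 f'_c b_f) = 533400/(0.85 × 26.9 × 1460) = 15.98 mm.
Since a = 15.98 ≤ h_f = 145 mm, the stress block lies entirely in the flange; analyse as a rectangular beam of width b_f.
M_n = T(d − a/2) = 533400 × (625 − 7.99) = 329.11 × 10⁶ N·mm.
M_n = 329.11 kN·m.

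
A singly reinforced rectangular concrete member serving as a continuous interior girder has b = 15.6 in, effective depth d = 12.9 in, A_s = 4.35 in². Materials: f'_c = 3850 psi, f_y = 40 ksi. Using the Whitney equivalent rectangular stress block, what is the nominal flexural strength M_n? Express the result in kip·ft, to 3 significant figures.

M_n ≈ 162 kip·ft

T = A_s f_y = 4.35 × 40 = 174 kips.
a = T/(0.85 f'_c b) = 174/(0.85 × 3.85 × 15.6) = 3.408 in.
M_n = T(d − a/2) = 174 × (12.9 − 1.704) = 1948.1 kip·in = 1948.1/12 = 162.34 kip·ft.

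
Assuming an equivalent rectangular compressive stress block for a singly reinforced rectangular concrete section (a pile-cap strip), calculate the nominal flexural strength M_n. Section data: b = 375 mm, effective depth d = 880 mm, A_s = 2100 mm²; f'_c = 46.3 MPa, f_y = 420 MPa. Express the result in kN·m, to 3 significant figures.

M_n ≈ 750 kN·m

T = A_s f_y = 2100 × 420 = 882000 N = 882 kN.
From C = T: a = T/(0.85 f'_c b) = 882000/(0.85 × 46.3 × 375) = 59.76 mm.
M_n = T(d − a/2) = 882 kN × (880 − 29.88) mm = 749.81 kN·m.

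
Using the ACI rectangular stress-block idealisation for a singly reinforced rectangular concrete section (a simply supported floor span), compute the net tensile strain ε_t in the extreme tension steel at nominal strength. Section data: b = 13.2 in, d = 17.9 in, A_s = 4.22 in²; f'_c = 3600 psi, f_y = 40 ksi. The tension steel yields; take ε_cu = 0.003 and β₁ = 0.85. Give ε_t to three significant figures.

ε_t ≈ 0.00792

a = A_s f_y/(0.85 f'_c b) = 4.179 in.
β₁ = 0.85, so c = a/β₁ = 4.179/0.85 = 4.916 in.
From the linear strain diagram with ε_cu = 0.003: ε_t = 0.003 (d − c)/c = 0.003 × (17.9 − 4.916)/4.916 = 0.00792.
Since ε_t ≥ 0.005, the section is tension-controlled.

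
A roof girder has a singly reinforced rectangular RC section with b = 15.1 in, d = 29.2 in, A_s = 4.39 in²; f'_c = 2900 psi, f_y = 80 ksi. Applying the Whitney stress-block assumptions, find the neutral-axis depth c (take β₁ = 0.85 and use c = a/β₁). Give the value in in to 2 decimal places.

c ≈ 11.10 in

T = A_s f_y = 4.39 × 80 = 351.2 kips.
a = T/(0.85 f'_c b) = 351.2/(0.85 × 2.9 × 15.1) = 9.4354 in.
With β₁ = 0.85, c = a/β₁ = 9.4354/0.85 = 11.10 in.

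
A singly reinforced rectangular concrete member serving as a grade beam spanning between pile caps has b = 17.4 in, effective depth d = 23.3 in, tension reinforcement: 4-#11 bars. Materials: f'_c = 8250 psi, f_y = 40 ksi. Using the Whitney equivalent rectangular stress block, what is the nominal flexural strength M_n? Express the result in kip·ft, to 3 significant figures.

A_s = 4 × 1.56 = 6.24 in².
T = A_s f_y = 6.24 × 40 = 249.6 kips.
a = T/(0.85 f'_c b) = 249.6/(0.85 × 8.25 × 17.4) = 2.046 in.
M_n = T(d − a/2) = 249.6 × (23.3 − 1.023) = 5560.3 kip·in = 5560.3/12 = 463.36 kip·ft.

M_n ≈ 463 kip·ft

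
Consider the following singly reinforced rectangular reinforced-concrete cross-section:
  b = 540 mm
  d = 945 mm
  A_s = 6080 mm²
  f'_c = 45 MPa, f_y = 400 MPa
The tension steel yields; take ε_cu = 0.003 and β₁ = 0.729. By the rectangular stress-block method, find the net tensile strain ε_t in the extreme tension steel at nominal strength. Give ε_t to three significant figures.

ε_t ≈ 0.0146

a = A_s f_y/(0.85 f'_c b) = 117.74 mm.
β₁ = 0.729, so c = a/β₁ = 117.74/0.729 = 161.51 mm.
From the linear strain diagram with ε_cu = 0.003: ε_t = 0.003 (d − c)/c = 0.003 × (945 − 161.51)/161.51 = 0.0146.
Since ε_t ≥ 0.005, the section is tension-controlled.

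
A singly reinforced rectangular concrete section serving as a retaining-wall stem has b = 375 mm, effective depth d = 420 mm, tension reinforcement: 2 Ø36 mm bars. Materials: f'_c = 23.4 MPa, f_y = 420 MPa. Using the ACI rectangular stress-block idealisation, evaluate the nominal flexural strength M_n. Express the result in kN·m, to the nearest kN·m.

M_n ≈ 310 kN·m

A_s = 2 × 1018 = 2036 mm².
T = A_s f_y = 2036 × 420 = 855120 N = 855.12 kN.
From C = T: a = T/(0.85 f'_c b) = 855120/(0.85 × 23.4 × 375) = 114.65 mm.
M_n = T(d − a/2) = 855.12 kN × (420 − 57.325) mm = 310.13 kN·m.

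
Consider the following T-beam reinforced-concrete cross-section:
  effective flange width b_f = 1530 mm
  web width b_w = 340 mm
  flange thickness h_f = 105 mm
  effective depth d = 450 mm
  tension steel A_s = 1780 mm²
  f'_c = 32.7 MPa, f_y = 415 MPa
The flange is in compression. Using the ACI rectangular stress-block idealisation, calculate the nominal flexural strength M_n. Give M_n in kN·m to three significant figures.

Tension: T = A_s f_y = 1780 × 415 = 738700 N.
Try a within the flange: a = T/(0.85 f'_c b_f) = 738700/(0.85 × 32.7 × 1530) = 17.37 mm.
Since a = 17.37 ≤ h_f = 105 mm, the stress block lies entirely in the flange; analyse as a rectangular beam of width b_f.
M_n = T(d − a/2) = 738700 × (450 − 8.685) = 326.00 × 10⁶ N·mm.
M_n = 326.00 kN·m.

M_n ≈ 326 kN·m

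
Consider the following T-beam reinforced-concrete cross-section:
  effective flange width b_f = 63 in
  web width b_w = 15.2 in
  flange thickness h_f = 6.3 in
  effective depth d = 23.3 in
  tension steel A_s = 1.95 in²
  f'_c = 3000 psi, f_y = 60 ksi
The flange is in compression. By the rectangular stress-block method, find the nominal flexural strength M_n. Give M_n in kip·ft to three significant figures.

M_n ≈ 224 kip·ft

Tension: T = A_s f_y = 1.95 × 60 = 117 kips.
Try a within the flange: a = T/(0.85 f'_c b_f) = 117/(0.85 × 3 × 63) = 0.728 in.
Since a = 0.728 ≤ h_f = 6.3 in, the stress block lies entirely in the flange; analyse as a rectangular beam of width b_f.
M_n = T(d − a/2) = 117 × (23.3 − 0.364) = 2683.5 kip·in.
M_n = 2683.5/12 = 223.63 kip·ft.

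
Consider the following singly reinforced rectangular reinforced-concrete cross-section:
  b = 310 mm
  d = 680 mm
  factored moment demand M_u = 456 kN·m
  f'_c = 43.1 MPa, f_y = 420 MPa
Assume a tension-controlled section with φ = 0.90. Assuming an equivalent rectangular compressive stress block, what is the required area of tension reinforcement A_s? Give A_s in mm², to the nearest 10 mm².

A_s ≈ 1870 mm²

M_n = M_u/φ = 456/0.90 = 506.667 kN·m.
With M_n = 0.85 f'_c a b (d − a/2), solve the quadratic for a:
a = d − √(d² − 2M_n/(0.85 f'_c b)) = 680 − √(680² − 2 × 506.667×10⁶/(0.85 × 43.1 × 310)) = 69.12 mm.
A_s = 0.85 f'_c a b / f_y = 0.85 × 43.1 × 69.12 × 310 / 420 = 1869.0 mm².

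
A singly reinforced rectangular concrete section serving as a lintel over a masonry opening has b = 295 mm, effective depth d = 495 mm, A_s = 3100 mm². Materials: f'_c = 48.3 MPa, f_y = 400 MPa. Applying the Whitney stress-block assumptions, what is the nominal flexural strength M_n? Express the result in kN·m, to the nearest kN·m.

M_n ≈ 550 kN·m

T = A_s f_y = 3100 × 400 = 1240000 N = 1240 kN.
From C = T: a = T/(0.85 f'_c b) = 1240000/(0.85 × 48.3 × 295) = 102.38 mm.
M_n = T(d − a/2) = 1240 kN × (495 − 51.19) mm = 550.32 kN·m.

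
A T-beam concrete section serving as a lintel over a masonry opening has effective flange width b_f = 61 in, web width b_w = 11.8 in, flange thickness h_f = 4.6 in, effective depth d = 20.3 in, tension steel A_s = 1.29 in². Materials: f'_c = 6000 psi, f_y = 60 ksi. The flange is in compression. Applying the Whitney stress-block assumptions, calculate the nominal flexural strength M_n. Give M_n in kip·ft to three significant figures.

Tension: T = A_s f_y = 1.29 × 60 = 77.4 kips.
Try a within the flange: a = T/(0.85 f'_c b_f) = 77.4/(0.85 × 6 × 61) = 0.249 in.
Since a = 0.249 ≤ h_f = 4.6 in, the stress block lies entirely in the flange; analyse as a rectangular beam of width b_f.
M_n = T(d − a/2) = 77.4 × (20.3 − 0.1245) = 1561.6 kip·in.
M_n = 1561.6/12 = 130.13 kip·ft.

M_n ≈ 130 kip·ft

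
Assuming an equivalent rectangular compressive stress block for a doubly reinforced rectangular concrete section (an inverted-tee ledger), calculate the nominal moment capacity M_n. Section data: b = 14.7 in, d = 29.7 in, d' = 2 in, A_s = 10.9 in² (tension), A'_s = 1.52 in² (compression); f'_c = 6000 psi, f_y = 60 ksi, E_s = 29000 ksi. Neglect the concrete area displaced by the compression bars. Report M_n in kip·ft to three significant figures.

Assume both steels yield.
a = (A_s − A'_s) f_y/(0.85 f'_c b) = (10.9 − 1.52) × 60/(0.85 × 6 × 14.7) = 7.507 in.
c = a/β₁ = 7.507/0.75 = 10.009 in; ε'_s = 0.003(c − d')/c = 0.0024 ≥ ε_y = 0.0021, so the compression steel yields.
M_n = (A_s − A'_s) f_y (d − a/2) + A'_s f_y (d − d') = 562.8 × (29.7 − 3.7535) + 91.2 × (29.7 − 2) = 14602.7 + 2526.2 = 17128.9 kip·in = 17128.9/12 = 1427.41 kip·ft.

M_n ≈ 1430 kip·ft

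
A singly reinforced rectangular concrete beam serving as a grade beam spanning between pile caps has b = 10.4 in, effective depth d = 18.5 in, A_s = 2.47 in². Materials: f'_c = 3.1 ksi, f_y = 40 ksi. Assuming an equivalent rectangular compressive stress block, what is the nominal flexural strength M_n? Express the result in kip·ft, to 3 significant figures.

M_n ≈ 137 kip·ft

T = A_s f_y = 2.47 × 40 = 98.8 kips.
a = T/(0.85 f'_c b) = 98.8/(0.85 × 3.1 × 10.4) = 3.605 in.
M_n = T(d − a/2) = 98.8 × (18.5 − 1.8025) = 1649.7 kip·in = 1649.7/12 = 137.48 kip·ft.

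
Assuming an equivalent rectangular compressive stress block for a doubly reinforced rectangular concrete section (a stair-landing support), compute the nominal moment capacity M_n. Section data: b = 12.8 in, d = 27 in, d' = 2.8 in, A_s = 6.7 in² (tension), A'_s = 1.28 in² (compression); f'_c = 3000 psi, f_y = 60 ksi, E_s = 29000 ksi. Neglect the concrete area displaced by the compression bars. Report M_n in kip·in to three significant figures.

M_n ≈ 9020 kip·in

Assume both steels yield.
a = (A_s − A'_s) f_y/(0.85 f'_c b) = (6.7 − 1.28) × 60/(0.85 × 3 × 12.8) = 9.963 in.
c = a/β₁ = 9.963/0.85 = 11.721 in; ε'_s = 0.003(c − d')/c = 0.0023 ≥ ε_y = 0.0021, so the compression steel yields.
M_n = (A_s − A'_s) f_y (d − a/2) + A'_s f_y (d − d') = 325.2 × (27 − 4.9815) + 76.8 × (27 − 2.8) = 7160.4 + 1858.6 = 9019.0 kip·in.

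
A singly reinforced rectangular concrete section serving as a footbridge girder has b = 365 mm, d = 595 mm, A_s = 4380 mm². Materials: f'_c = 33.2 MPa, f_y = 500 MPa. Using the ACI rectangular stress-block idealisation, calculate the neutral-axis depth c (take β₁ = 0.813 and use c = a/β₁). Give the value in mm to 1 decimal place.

T = A_s f_y = 4380 × 500 = 2190000 N = 2190 kN.
Setting C = 0.85 f'_c a b equal to T: a = 2190000/(0.85 × 33.2 × 365) = 212.615 mm.
With β₁ = 0.813, c = a/β₁ = 212.615/0.813 = 261.5 mm.

c ≈ 261.5 mm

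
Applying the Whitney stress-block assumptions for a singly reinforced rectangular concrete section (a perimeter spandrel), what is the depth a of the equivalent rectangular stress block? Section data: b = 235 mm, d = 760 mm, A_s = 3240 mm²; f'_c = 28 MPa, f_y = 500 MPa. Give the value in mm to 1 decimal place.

T = A_s f_y = 3240 × 500 = 1620000 N = 1620 kN.
Setting C = 0.85 f'_c a b equal to T: a = 1620000/(0.85 × 28 × 235) = 289.6 mm.

a ≈ 289.6 mm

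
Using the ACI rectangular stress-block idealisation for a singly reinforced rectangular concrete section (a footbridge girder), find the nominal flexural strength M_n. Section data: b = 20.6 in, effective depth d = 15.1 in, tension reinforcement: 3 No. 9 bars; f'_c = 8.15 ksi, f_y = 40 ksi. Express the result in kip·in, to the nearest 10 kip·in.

M_n ≈ 1760 kip·in

A_s = 3 × 1 = 3 in².
T = A_s f_y = 3 × 40 = 120 kips.
a = T/(0.85 f'_c b) = 120/(0.85 × 8.15 × 20.6) = 0.841 in.
M_n = T(d − a/2) = 120 × (15.1 − 0.4205) = 1761.5 kip·in.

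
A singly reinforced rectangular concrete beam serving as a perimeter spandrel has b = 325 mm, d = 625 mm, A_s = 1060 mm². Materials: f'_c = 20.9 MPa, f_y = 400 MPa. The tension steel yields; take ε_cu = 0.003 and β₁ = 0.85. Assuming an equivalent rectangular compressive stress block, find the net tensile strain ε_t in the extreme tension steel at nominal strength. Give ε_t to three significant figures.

ε_t ≈ 0.0187

a = A_s f_y/(0.85 f'_c b) = 73.44 mm.
β₁ = 0.85, so c = a/β₁ = 73.44/0.85 = 86.40 mm.
From the linear strain diagram with ε_cu = 0.003: ε_t = 0.003 (d − c)/c = 0.003 × (625 − 86.40)/86.40 = 0.0187.
Since ε_t ≥ 0.005, the section is tension-controlled.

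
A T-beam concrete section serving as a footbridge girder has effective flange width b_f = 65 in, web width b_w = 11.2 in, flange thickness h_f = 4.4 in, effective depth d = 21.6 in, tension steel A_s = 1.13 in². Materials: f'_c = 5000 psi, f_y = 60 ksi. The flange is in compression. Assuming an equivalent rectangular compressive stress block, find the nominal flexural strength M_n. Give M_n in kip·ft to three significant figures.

Tension: T = A_s f_y = 1.13 × 60 = 67.8 kips.
Try a within the flange: a = T/(0.85 f'_c b_f) = 67.8/(0.85 × 5 × 65) = 0.245 in.
Since a = 0.245 ≤ h_f = 4.4 in, the stress block lies entirely in the flange; analyse as a rectangular beam of width b_f.
M_n = T(d − a/2) = 67.8 × (21.6 − 0.1225) = 1456.2 kip·in.
M_n = 1456.2/12 = 121.35 kip·ft.

M_n ≈ 121 kip·ft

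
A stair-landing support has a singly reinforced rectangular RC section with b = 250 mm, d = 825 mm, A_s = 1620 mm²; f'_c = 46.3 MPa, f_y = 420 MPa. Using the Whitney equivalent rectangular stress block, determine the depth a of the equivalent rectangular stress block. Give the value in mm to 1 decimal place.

T = A_s f_y = 1620 × 420 = 680400 N = 680.4 kN.
Setting C = 0.85 f'_c a b equal to T: a = 680400/(0.85 × 46.3 × 250) = 69.2 mm.

a ≈ 69.2 mm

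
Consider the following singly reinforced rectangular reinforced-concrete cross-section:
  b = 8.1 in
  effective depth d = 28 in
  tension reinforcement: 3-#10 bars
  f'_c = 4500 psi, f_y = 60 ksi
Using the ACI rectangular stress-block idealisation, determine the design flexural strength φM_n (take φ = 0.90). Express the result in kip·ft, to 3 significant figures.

φM_n ≈ 417 kip·ft

A_s = 3 × 1.27 = 3.81 in².
T = A_s f_y = 3.81 × 60 = 228.6 kips.
a = T/(0.85 f'_c b) = 228.6/(0.85 × 4.5 × 8.1) = 7.378 in.
M_n = T(d − a/2) = 228.6 × (28 − 3.689) = 5557.5 kip·in = 5557.5/12 = 463.13 kip·ft.
φM_n = 0.90 × 463.13 = 416.82 kip·ft.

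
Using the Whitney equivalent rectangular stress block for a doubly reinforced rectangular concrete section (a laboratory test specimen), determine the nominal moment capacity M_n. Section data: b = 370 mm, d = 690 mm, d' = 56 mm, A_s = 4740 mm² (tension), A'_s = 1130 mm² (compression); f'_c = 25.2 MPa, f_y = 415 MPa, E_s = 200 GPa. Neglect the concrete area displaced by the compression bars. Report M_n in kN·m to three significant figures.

M_n ≈ 1190 kN·m

Assume both tension and compression steel yield.
Net tension couple steel: A_s − A'_s = 3610 mm².
a = (A_s − A'_s) f_y / (0.85 f'_c b) = 1498150/(0.85 × 25.2 × 370) = 189.03 mm.
c = a/β₁ = 189.03/0.85 = 222.39 mm; ε'_s = 0.003(c − d')/c = 0.0022 ≥ f_y/E_s = 0.0021, so compression steel does yield.
M_n = (A_s − A'_s) f_y (d − a/2) + A'_s f_y (d − d') = [1498150 × (690 − 94.515) + 468950 × (690 − 56)] × 10⁻⁶ = 892.13 + 297.31 = 1189.44 kN·m.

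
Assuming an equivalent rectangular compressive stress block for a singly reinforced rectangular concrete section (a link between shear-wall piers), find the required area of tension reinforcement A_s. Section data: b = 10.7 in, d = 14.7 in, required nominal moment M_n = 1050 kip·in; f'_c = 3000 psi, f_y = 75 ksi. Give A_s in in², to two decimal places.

A_s ≈ 1.06 in²

From M_n = 0.85 f'_c a b (d − a/2):
a = d − √(d² − 2M_n/(0.85 f'_c b)) = 14.7 − √(14.7² − 2 × 1050/(0.85 × 3 × 10.7)) = 2.905 in.
A_s = 0.85 f'_c a b / f_y = 0.85 × 3 × 2.905 × 10.7 / 75 = 1.057 in².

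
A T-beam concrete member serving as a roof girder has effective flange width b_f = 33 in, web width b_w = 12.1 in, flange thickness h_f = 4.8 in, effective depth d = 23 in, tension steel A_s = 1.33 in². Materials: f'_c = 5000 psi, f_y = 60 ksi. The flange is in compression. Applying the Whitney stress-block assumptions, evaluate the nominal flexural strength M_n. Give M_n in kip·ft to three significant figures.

Tension: T = A_s f_y = 1.33 × 60 = 79.8 kips.
Try a within the flange: a = T/(0.85 f'_c b_f) = 79.8/(0.85 × 5 × 33) = 0.569 in.
Since a = 0.569 ≤ h_f = 4.8 in, the stress block lies entirely in the flange; analyse as a rectangular beam of width b_f.
M_n = T(d − a/2) = 79.8 × (23 − 0.2845) = 1812.7 kip·in.
M_n = 1812.7/12 = 151.06 kip·ft.

M_n ≈ 151 kip·ft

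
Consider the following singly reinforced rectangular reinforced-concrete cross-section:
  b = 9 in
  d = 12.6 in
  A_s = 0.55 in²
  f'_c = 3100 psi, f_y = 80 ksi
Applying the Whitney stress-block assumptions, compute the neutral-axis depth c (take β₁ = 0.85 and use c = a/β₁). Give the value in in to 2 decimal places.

c ≈ 2.18 in

T = A_s f_y = 0.55 × 80 = 44 kips.
a = T/(0.85 f'_c b) = 44/(0.85 × 3.1 × 9) = 1.8554 in.
With β₁ = 0.85, c = a/β₁ = 1.8554/0.85 = 2.18 in.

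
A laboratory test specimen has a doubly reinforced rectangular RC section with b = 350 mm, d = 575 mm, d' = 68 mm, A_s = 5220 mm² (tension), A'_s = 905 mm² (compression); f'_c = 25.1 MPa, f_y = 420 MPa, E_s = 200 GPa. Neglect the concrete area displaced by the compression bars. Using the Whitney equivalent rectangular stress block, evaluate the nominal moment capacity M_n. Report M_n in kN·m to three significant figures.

M_n ≈ 1010 kN·m

Assume both tension and compression steel yield.
Net tension couple steel: A_s − A'_s = 4315 mm².
a = (A_s − A'_s) f_y / (0.85 f'_c b) = 1812300/(0.85 × 25.1 × 350) = 242.70 mm.
c = a/β₁ = 242.70/0.85 = 285.53 mm; ε'_s = 0.003(c − d')/c = 0.0023 ≥ f_y/E_s = 0.0021, so compression steel does yield.
M_n = (A_s − A'_s) f_y (d − a/2) + A'_s f_y (d − d') = [1812300 × (575 − 121.35) + 380100 × (575 − 68)] × 10⁻⁶ = 822.15 + 192.71 = 1014.86 kN·m.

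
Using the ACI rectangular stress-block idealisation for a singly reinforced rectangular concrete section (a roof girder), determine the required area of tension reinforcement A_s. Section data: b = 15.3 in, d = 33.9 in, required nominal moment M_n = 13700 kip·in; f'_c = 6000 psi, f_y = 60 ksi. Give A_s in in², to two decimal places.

From M_n = 0.85 f'_c a b (d − a/2):
a = d − √(d² − 2M_n/(0.85 f'_c b)) = 33.9 − √(33.9² − 2 × 13700/(0.85 × 6 × 15.3)) = 5.650 in.
A_s = 0.85 f'_c a b / f_y = 0.85 × 6 × 5.650 × 15.3 / 60 = 7.348 in².

A_s ≈ 7.35 in²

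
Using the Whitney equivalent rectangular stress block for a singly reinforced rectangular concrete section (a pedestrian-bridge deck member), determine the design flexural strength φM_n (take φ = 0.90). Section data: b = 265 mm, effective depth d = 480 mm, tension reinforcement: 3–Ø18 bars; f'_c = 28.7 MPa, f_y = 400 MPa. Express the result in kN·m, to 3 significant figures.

φM_n ≈ 125 kN·m

A_s = 3 × 254 = 762 mm².
T = A_s f_y = 762 × 400 = 304800 N = 304.8 kN.
From C = T: a = T/(0.85 f'_c b) = 304800/(0.85 × 28.7 × 265) = 47.15 mm.
M_n = T(d − a/2) = 304.8 kN × (480 − 23.575) mm = 139.12 kN·m.
φM_n = 0.90 × 139.12 = 125.21 kN·m.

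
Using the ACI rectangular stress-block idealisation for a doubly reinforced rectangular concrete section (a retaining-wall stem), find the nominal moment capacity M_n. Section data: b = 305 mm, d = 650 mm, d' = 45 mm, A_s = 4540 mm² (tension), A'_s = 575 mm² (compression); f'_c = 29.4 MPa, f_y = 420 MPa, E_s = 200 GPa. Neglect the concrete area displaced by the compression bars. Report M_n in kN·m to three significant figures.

Assume both tension and compression steel yield.
Net tension couple steel: A_s − A'_s = 3965 mm².
a = (A_s − A'_s) f_y / (0.85 f'_c b) = 1665300/(0.85 × 29.4 × 305) = 218.49 mm.
c = a/β₁ = 218.49/0.84 = 260.11 mm; ε'_s = 0.003(c − d')/c = 0.0025 ≥ f_y/E_s = 0.0021, so compression steel does yield.
M_n = (A_s − A'_s) f_y (d − a/2) + A'_s f_y (d − d') = [1665300 × (650 − 109.245) + 241500 × (650 − 45)] × 10⁻⁶ = 900.52 + 146.11 = 1046.63 kN·m.

M_n ≈ 1050 kN·m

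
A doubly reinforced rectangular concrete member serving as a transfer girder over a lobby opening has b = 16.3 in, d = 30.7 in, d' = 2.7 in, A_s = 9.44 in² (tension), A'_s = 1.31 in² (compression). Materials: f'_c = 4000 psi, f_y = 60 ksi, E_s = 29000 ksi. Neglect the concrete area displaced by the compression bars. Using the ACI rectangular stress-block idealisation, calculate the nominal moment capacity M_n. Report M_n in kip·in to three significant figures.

Assume both steels yield.
a = (A_s − A'_s) f_y/(0.85 f'_c b) = (9.44 − 1.31) × 60/(0.85 × 4 × 16.3) = 8.802 in.
c = a/β₁ = 8.802/0.85 = 10.355 in; ε'_s = 0.003(c − d')/c = 0.0022 ≥ ε_y = 0.0021, so the compression steel yields.
M_n = (A_s − A'_s) f_y (d − a/2) + A'_s f_y (d − d') = 487.8 × (30.7 − 4.401) + 78.6 × (30.7 − 2.7) = 12828.7 + 2200.8 = 15029.5 kip·in.

M_n ≈ 15000 kip·in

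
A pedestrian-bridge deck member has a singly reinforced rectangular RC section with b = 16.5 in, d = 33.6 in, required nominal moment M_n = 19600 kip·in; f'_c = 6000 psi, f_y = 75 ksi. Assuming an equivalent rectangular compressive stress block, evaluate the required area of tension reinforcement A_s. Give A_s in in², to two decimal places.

A_s ≈ 8.81 in²

From M_n = 0.85 f'_c a b (d − a/2):
a = d − √(d² − 2M_n/(0.85 f'_c b)) = 33.6 − √(33.6² − 2 × 19600/(0.85 × 6 × 16.5)) = 7.849 in.
A_s = 0.85 f'_c a b / f_y = 0.85 × 6 × 7.849 × 16.5 / 75 = 8.807 in².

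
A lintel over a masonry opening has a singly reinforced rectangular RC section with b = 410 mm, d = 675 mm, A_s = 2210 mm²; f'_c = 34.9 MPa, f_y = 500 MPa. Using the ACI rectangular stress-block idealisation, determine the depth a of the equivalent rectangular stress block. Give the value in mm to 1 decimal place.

a ≈ 90.9 mm

T = A_s f_y = 2210 × 500 = 1105000 N = 1105 kN.
Setting C = 0.85 f'_c a b equal to T: a = 1105000/(0.85 × 34.9 × 410) = 90.9 mm.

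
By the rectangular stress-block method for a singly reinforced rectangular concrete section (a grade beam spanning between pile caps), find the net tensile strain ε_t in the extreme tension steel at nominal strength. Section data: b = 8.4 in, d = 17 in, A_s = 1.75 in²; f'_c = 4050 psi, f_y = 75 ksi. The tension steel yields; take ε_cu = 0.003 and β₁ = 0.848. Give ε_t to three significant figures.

a = A_s f_y/(0.85 f'_c b) = 4.539 in.
β₁ = 0.848, so c = a/β₁ = 4.539/0.848 = 5.353 in.
From the linear strain diagram with ε_cu = 0.003: ε_t = 0.003 (d − c)/c = 0.003 × (17 − 5.353)/5.353 = 0.00653.
Since ε_t ≥ 0.005, the section is tension-controlled.

ε_t ≈ 0.00653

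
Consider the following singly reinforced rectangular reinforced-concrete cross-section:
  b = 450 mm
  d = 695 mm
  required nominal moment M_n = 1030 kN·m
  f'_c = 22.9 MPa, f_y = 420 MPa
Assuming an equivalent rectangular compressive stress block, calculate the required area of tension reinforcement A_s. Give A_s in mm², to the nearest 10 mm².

A_s ≈ 4110 mm²

With M_n = 0.85 f'_c a b (d − a/2), solve the quadratic for a:
a = d − √(d² − 2M_n/(0.85 f'_c b)) = 695 − √(695² − 2 × 1030×10⁶/(0.85 × 22.9 × 450)) = 197.16 mm.
A_s = 0.85 f'_c a b / f_y = 0.85 × 22.9 × 197.16 × 450 / 420 = 4111.8 mm².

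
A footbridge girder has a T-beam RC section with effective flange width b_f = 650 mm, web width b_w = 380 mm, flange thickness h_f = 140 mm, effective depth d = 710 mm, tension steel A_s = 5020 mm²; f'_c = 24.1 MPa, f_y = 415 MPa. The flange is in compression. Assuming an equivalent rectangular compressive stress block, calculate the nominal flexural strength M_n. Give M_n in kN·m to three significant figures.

Tension: T = A_s f_y = 5020 × 415 = 2083300 N.
Try a within the flange: a = T/(0.85 f'_c b_f) = 2083300/(0.85 × 24.1 × 650) = 156.46 mm.
a = 156.46 > h_f = 140 mm: the block extends into the web. Split into flange-overhang and web parts.
C_f = 0.85 f'_c (b_f − b_w) h_f = 0.85 × 24.1 × (650 − 380) × 140 = 774333 N.
Remaining web compression depth: a_w = (T − C_f)/(0.85 f'_c b_w) = (2083300 − 774333)/(0.85 × 24.1 × 380) = 168.15 mm.
M_n = C_f(d − h_f/2) + (T − C_f)(d − a_w/2) = 774333 × (710 − 70) + 1308967 × (710 − 84.075) = 495.57 + 819.32 = 1314.89 × 10⁶ N·mm.
M_n = 1314.89 kN·m.

M_n ≈ 1310 kN·m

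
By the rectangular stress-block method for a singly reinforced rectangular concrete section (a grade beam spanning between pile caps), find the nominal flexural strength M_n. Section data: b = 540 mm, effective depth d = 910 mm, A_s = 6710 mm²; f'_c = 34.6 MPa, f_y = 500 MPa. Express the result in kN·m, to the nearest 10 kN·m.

T = A_s f_y = 6710 × 500 = 3355000 N = 3355 kN.
From C = T: a = T/(0.85 f'_c b) = 3355000/(0.85 × 34.6 × 540) = 211.25 mm.
M_n = T(d − a/2) = 3355 kN × (910 − 105.625) mm = 2698.68 kN·m.

M_n ≈ 2700 kN·m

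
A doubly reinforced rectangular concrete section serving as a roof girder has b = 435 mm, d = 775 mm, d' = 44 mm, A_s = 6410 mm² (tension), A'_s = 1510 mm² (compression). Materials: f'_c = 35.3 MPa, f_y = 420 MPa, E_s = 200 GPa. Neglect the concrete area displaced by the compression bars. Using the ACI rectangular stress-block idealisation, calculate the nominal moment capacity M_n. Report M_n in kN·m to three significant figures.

M_n ≈ 1900 kN·m

Assume both tension and compression steel yield.
Net tension couple steel: A_s − A'_s = 4900 mm².
a = (A_s − A'_s) f_y / (0.85 f'_c b) = 2058000/(0.85 × 35.3 × 435) = 157.67 mm.
c = a/β₁ = 157.67/0.798 = 197.58 mm; ε'_s = 0.003(c − d')/c = 0.0023 ≥ f_y/E_s = 0.0021, so compression steel does yield.
M_n = (A_s − A'_s) f_y (d − a/2) + A'_s f_y (d − d') = [2058000 × (775 − 78.835) + 634200 × (775 − 44)] × 10⁻⁶ = 1432.71 + 463.60 = 1896.31 kN·m.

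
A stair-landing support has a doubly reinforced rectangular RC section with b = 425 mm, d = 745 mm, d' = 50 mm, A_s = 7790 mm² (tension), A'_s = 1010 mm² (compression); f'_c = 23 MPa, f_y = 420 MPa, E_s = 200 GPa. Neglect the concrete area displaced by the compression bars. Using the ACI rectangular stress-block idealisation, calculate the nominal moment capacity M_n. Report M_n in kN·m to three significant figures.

M_n ≈ 1930 kN·m

Assume both tension and compression steel yield.
Net tension couple steel: A_s − A'_s = 6780 mm².
a = (A_s − A'_s) f_y / (0.85 f'_c b) = 2847600/(0.85 × 23 × 425) = 342.72 mm.
c = a/β₁ = 342.72/0.85 = 403.20 mm; ε'_s = 0.003(c − d')/c = 0.0026 ≥ f_y/E_s = 0.0021, so compression steel does yield.
M_n = (A_s − A'_s) f_y (d − a/2) + A'_s f_y (d − d') = [2847600 × (745 − 171.36) + 424200 × (745 − 50)] × 10⁻⁶ = 1633.50 + 294.82 = 1928.32 kN·m.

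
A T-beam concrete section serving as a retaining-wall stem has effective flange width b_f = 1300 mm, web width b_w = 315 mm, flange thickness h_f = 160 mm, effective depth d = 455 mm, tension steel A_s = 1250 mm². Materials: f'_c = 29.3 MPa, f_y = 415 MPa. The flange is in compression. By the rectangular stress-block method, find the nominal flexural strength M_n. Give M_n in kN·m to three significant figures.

Tension: T = A_s f_y = 1250 × 415 = 518750 N.
Try a within the flange: a = T/(0.85 f'_c b_f) = 518750/(0.85 × 29.3 × 1300) = 16.02 mm.
Since a = 16.02 ≤ h_f = 160 mm, the stress block lies entirely in the flange; analyse as a rectangular beam of width b_f.
M_n = T(d − a/2) = 518750 × (455 − 8.01) = 231.88 × 10⁶ N·mm.
M_n = 231.88 kN·m.

M_n ≈ 232 kN·m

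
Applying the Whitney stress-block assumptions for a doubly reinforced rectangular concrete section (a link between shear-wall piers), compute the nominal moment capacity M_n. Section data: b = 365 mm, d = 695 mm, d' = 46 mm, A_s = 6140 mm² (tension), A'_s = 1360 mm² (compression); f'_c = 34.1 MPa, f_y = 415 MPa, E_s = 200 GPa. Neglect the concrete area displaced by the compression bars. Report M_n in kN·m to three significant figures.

M_n ≈ 1560 kN·m

Assume both tension and compression steel yield.
Net tension couple steel: A_s − A'_s = 4780 mm².
a = (A_s − A'_s) f_y / (0.85 f'_c b) = 1983700/(0.85 × 34.1 × 365) = 187.50 mm.
c = a/β₁ = 187.50/0.806 = 232.63 mm; ε'_s = 0.003(c − d')/c = 0.0024 ≥ f_y/E_s = 0.0021, so compression steel does yield.
M_n = (A_s − A'_s) f_y (d − a/2) + A'_s f_y (d − d') = [1983700 × (695 − 93.75) + 564400 × (695 − 46)] × 10⁻⁶ = 1192.70 + 366.30 = 1559.00 kN·m.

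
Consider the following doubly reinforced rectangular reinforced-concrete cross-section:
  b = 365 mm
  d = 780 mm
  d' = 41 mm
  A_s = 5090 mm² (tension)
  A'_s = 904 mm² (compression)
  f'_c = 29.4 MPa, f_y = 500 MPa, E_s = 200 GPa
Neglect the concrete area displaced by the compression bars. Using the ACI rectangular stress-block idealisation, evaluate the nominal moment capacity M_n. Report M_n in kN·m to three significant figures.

Assume both tension and compression steel yield.
Net tension couple steel: A_s − A'_s = 4186 mm².
a = (A_s − A'_s) f_y / (0.85 f'_c b) = 2093000/(0.85 × 29.4 × 365) = 229.46 mm.
c = a/β₁ = 229.46/0.84 = 273.17 mm; ε'_s = 0.003(c − d')/c = 0.0025 ≥ f_y/E_s = 0.0025, so compression steel does yield.
M_n = (A_s − A'_s) f_y (d − a/2) + A'_s f_y (d − d') = [2093000 × (780 − 114.73) + 452000 × (780 − 41)] × 10⁻⁶ = 1392.41 + 334.03 = 1726.44 kN·m.

M_n ≈ 1730 kN·m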